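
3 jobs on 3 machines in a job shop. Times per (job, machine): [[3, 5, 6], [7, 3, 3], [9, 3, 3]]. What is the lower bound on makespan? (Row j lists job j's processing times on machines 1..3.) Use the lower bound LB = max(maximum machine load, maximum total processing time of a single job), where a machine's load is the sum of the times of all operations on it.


Machine loads:
  Machine 1: 3 + 7 + 9 = 19
  Machine 2: 5 + 3 + 3 = 11
  Machine 3: 6 + 3 + 3 = 12
Max machine load = 19
Job totals:
  Job 1: 14
  Job 2: 13
  Job 3: 15
Max job total = 15
Lower bound = max(19, 15) = 19

19


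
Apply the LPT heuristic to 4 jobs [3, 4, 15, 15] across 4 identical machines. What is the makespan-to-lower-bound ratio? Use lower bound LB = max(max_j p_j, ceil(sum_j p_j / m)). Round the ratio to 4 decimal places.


LPT order: [15, 15, 4, 3]
Machine loads after assignment: [15, 15, 4, 3]
LPT makespan = 15
Lower bound = max(max_job, ceil(total/4)) = max(15, 10) = 15
Ratio = 15 / 15 = 1.0

1.0


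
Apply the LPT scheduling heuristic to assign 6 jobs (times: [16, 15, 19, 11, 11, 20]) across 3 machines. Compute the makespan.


Sort jobs in decreasing order (LPT): [20, 19, 16, 15, 11, 11]
Assign each job to the least loaded machine:
  Machine 1: jobs [20, 11], load = 31
  Machine 2: jobs [19, 11], load = 30
  Machine 3: jobs [16, 15], load = 31
Makespan = max load = 31

31


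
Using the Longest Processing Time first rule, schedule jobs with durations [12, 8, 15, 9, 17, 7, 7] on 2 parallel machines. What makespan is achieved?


Sort jobs in decreasing order (LPT): [17, 15, 12, 9, 8, 7, 7]
Assign each job to the least loaded machine:
  Machine 1: jobs [17, 9, 8, 7], load = 41
  Machine 2: jobs [15, 12, 7], load = 34
Makespan = max load = 41

41


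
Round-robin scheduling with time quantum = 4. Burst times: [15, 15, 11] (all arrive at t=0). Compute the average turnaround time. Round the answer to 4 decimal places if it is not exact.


Time quantum = 4
Execution trace:
  J1 runs 4 units, time = 4
  J2 runs 4 units, time = 8
  J3 runs 4 units, time = 12
  J1 runs 4 units, time = 16
  J2 runs 4 units, time = 20
  J3 runs 4 units, time = 24
  J1 runs 4 units, time = 28
  J2 runs 4 units, time = 32
  J3 runs 3 units, time = 35
  J1 runs 3 units, time = 38
  J2 runs 3 units, time = 41
Finish times: [38, 41, 35]
Average turnaround = 114/3 = 38.0

38.0


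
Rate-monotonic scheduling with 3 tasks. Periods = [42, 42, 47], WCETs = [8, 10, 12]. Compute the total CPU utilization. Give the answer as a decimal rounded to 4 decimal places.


Compute individual utilizations (exact fractions):
  Task 1: C/T = 8/42 = 4/21 (approx. 0.1905)
  Task 2: C/T = 10/42 = 5/21 (approx. 0.2381)
  Task 3: C/T = 12/47 (approx. 0.2553)
Total utilization U = 4/21 + 5/21 + 12/47 = 225/329
Rounded to 4 decimal places: U = 0.6839
RM (Liu & Layland) bound for 3 tasks = 0.779763; compare with U = 225/329 (approx. 0.683891)
U <= bound, so schedulable by RM sufficient condition.

0.6839


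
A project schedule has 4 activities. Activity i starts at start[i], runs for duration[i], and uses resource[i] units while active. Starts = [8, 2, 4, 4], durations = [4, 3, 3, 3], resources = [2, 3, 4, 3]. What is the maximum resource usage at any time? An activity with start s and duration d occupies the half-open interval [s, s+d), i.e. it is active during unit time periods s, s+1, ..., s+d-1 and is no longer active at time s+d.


Each activity i is active on [start_i, start_i + duration_i).
Compute total resource usage per time slot:
  t=0: active resources = [], total = 0
  t=1: active resources = [], total = 0
  t=2: active resources = [3], total = 3
  t=3: active resources = [3], total = 3
  t=4: active resources = [3, 4, 3], total = 10
  t=5: active resources = [4, 3], total = 7
  t=6: active resources = [4, 3], total = 7
  t=7: active resources = [], total = 0
  t=8: active resources = [2], total = 2
  t=9: active resources = [2], total = 2
  t=10: active resources = [2], total = 2
  t=11: active resources = [2], total = 2
Peak resource demand = 10

10


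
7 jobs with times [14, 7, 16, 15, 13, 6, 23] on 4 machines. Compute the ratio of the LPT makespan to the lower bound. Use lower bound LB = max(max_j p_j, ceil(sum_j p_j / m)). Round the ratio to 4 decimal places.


LPT order: [23, 16, 15, 14, 13, 7, 6]
Machine loads after assignment: [23, 22, 22, 27]
LPT makespan = 27
Lower bound = max(max_job, ceil(total/4)) = max(23, 24) = 24
Ratio = 27 / 24 = 1.125

1.125


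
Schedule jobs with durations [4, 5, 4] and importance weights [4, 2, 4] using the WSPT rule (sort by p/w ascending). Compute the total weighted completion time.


Compute p/w ratios and sort ascending (WSPT): [(4, 4), (4, 4), (5, 2)]
Compute weighted completion times:
  Job (p=4,w=4): C=4, w*C=4*4=16
  Job (p=4,w=4): C=8, w*C=4*8=32
  Job (p=5,w=2): C=13, w*C=2*13=26
Total weighted completion time = 74

74


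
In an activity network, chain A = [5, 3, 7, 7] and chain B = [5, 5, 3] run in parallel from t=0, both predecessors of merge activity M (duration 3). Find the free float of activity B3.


ES(B3) = sum of predecessors on chain B = 10
EF(B3) = ES + duration = 10 + 3 = 13
Successor of B3 is M. ES(M) = max(sum(A), sum(B)) = max(22, 13) = 22
Free float = ES(successor) - EF(current) = 22 - 13 = 9

9


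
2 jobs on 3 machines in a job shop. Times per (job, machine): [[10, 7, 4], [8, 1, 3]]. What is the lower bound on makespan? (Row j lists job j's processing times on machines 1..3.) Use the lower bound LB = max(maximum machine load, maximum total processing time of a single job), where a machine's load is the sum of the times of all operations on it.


Machine loads:
  Machine 1: 10 + 8 = 18
  Machine 2: 7 + 1 = 8
  Machine 3: 4 + 3 = 7
Max machine load = 18
Job totals:
  Job 1: 21
  Job 2: 12
Max job total = 21
Lower bound = max(18, 21) = 21

21


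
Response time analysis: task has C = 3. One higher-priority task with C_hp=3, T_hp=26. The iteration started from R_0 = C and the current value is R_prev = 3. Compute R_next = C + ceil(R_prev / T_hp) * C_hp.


R_next = C + ceil(R_prev / T_hp) * C_hp
ceil(3 / 26) = ceil(0.1154) = 1
Interference = 1 * 3 = 3
R_next = 3 + 3 = 6

6


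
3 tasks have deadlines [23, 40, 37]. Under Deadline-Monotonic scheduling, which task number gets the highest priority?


Sort tasks by relative deadline (ascending):
  Task 1: deadline = 23
  Task 3: deadline = 37
  Task 2: deadline = 40
Priority order (highest first): [1, 3, 2]
Highest priority task = 1

1


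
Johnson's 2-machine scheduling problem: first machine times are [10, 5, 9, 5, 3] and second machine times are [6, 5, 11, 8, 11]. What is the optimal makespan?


Apply Johnson's rule:
  Group 1 (a <= b): [(5, 3, 11), (2, 5, 5), (4, 5, 8), (3, 9, 11)]
  Group 2 (a > b): [(1, 10, 6)]
Optimal job order: [5, 2, 4, 3, 1]
Schedule:
  Job 5: M1 done at 3, M2 done at 14
  Job 2: M1 done at 8, M2 done at 19
  Job 4: M1 done at 13, M2 done at 27
  Job 3: M1 done at 22, M2 done at 38
  Job 1: M1 done at 32, M2 done at 44
Makespan = 44

44


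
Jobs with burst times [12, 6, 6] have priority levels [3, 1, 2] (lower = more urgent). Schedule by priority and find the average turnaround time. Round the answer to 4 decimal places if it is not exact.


Sort by priority (ascending = highest first):
Order: [(1, 6), (2, 6), (3, 12)]
Completion times:
  Priority 1, burst=6, C=6
  Priority 2, burst=6, C=12
  Priority 3, burst=12, C=24
Average turnaround = 42/3 = 14.0

14.0


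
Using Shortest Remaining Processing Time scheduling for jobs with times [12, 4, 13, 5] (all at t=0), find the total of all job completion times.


Since all jobs arrive at t=0, SRPT equals SPT ordering.
SPT order: [4, 5, 12, 13]
Completion times:
  Job 1: p=4, C=4
  Job 2: p=5, C=9
  Job 3: p=12, C=21
  Job 4: p=13, C=34
Total completion time = 4 + 9 + 21 + 34 = 68

68


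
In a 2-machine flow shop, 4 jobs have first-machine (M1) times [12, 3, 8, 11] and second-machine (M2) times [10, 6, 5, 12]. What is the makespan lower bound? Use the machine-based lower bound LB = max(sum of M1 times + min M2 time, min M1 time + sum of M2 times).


LB1 = sum(M1 times) + min(M2 times) = 34 + 5 = 39
LB2 = min(M1 times) + sum(M2 times) = 3 + 33 = 36
Lower bound = max(LB1, LB2) = max(39, 36) = 39

39


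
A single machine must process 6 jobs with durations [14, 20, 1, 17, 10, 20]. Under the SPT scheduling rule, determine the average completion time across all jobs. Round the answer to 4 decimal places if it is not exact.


Sort jobs by processing time (SPT order): [1, 10, 14, 17, 20, 20]
Compute completion times sequentially:
  Job 1: processing = 1, completes at 1
  Job 2: processing = 10, completes at 11
  Job 3: processing = 14, completes at 25
  Job 4: processing = 17, completes at 42
  Job 5: processing = 20, completes at 62
  Job 6: processing = 20, completes at 82
Sum of completion times = 223
Average completion time = 223/6 = 37.1667

37.1667


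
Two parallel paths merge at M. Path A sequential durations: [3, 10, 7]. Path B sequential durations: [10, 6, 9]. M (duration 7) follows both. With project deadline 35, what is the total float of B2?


Forward pass: ES(B2) = sum of predecessors on chain B = 10
EF = ES + duration = 10 + 6 = 16
Backward pass: LF(M) = deadline = 35; LS(M) = 35 - 7 = 28
LF(B2) = LS(M) - sum(successors on chain B) = 28 - 9 = 19
LS = LF - duration = 19 - 6 = 13
Total float = LS - ES = 13 - 10 = 3

3


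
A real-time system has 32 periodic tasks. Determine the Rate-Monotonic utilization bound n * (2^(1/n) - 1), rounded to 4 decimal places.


Compute 2^(1/32) = 1.0218971487
Subtract 1: 1.0218971487 - 1 = 0.0218971487
Multiply by n: 32 * 0.0218971487 = 0.7007087584
Round to 4 dp: 0.7007

0.7007


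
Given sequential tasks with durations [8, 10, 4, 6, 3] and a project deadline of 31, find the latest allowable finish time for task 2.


LF(activity 2) = deadline - sum of successor durations
Successors: activities 3 through 5 with durations [4, 6, 3]
Sum of successor durations = 13
LF = 31 - 13 = 18

18


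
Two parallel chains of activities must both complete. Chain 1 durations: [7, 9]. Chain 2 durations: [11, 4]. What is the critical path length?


Path A total = 7 + 9 = 16
Path B total = 11 + 4 = 15
Critical path = longest path = max(16, 15) = 16

16


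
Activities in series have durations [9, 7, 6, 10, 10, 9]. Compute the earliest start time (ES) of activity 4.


Activity 4 starts after activities 1 through 3 complete.
Predecessor durations: [9, 7, 6]
ES = 9 + 7 + 6 = 22

22


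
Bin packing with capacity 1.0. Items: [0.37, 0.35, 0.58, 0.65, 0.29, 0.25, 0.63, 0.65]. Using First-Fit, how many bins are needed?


Place items sequentially using First-Fit:
  Item 0.37 -> new Bin 1
  Item 0.35 -> Bin 1 (now 0.72)
  Item 0.58 -> new Bin 2
  Item 0.65 -> new Bin 3
  Item 0.29 -> Bin 2 (now 0.87)
  Item 0.25 -> Bin 1 (now 0.97)
  Item 0.63 -> new Bin 4
  Item 0.65 -> new Bin 5
Total bins used = 5

5


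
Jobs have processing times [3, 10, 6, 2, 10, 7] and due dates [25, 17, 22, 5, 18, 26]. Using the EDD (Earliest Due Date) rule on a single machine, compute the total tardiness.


Sort by due date (EDD order): [(2, 5), (10, 17), (10, 18), (6, 22), (3, 25), (7, 26)]
Compute completion times and tardiness:
  Job 1: p=2, d=5, C=2, tardiness=max(0,2-5)=0
  Job 2: p=10, d=17, C=12, tardiness=max(0,12-17)=0
  Job 3: p=10, d=18, C=22, tardiness=max(0,22-18)=4
  Job 4: p=6, d=22, C=28, tardiness=max(0,28-22)=6
  Job 5: p=3, d=25, C=31, tardiness=max(0,31-25)=6
  Job 6: p=7, d=26, C=38, tardiness=max(0,38-26)=12
Total tardiness = 28

28


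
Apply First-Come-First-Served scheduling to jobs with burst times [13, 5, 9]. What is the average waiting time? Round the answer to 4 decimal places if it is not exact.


FCFS order (as given): [13, 5, 9]
Waiting times:
  Job 1: wait = 0
  Job 2: wait = 13
  Job 3: wait = 18
Sum of waiting times = 31
Average waiting time = 31/3 = 10.3333

10.3333


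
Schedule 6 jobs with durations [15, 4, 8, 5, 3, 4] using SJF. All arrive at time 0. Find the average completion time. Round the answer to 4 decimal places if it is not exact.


SJF order (ascending): [3, 4, 4, 5, 8, 15]
Completion times:
  Job 1: burst=3, C=3
  Job 2: burst=4, C=7
  Job 3: burst=4, C=11
  Job 4: burst=5, C=16
  Job 5: burst=8, C=24
  Job 6: burst=15, C=39
Average completion = 100/6 = 16.6667

16.6667


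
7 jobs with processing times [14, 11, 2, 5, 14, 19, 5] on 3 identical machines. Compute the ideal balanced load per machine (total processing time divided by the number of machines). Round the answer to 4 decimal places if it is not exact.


Total processing time = 14 + 11 + 2 + 5 + 14 + 19 + 5 = 70
Number of machines = 3
Ideal balanced load = 70 / 3 = 23.3333

23.3333


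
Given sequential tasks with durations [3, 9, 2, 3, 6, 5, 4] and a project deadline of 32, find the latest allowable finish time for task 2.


LF(activity 2) = deadline - sum of successor durations
Successors: activities 3 through 7 with durations [2, 3, 6, 5, 4]
Sum of successor durations = 20
LF = 32 - 20 = 12

12


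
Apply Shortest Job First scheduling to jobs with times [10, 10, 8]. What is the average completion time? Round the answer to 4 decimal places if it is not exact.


SJF order (ascending): [8, 10, 10]
Completion times:
  Job 1: burst=8, C=8
  Job 2: burst=10, C=18
  Job 3: burst=10, C=28
Average completion = 54/3 = 18.0

18.0


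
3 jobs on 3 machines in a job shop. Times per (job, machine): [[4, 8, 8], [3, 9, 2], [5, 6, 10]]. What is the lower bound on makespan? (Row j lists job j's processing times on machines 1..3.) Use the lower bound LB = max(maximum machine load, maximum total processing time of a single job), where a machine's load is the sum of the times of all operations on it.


Machine loads:
  Machine 1: 4 + 3 + 5 = 12
  Machine 2: 8 + 9 + 6 = 23
  Machine 3: 8 + 2 + 10 = 20
Max machine load = 23
Job totals:
  Job 1: 20
  Job 2: 14
  Job 3: 21
Max job total = 21
Lower bound = max(23, 21) = 23

23


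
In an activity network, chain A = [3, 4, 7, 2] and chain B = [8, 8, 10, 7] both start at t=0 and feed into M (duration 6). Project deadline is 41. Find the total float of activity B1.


Forward pass: ES(B1) = sum of predecessors on chain B = 0
EF = ES + duration = 0 + 8 = 8
Backward pass: LF(M) = deadline = 41; LS(M) = 41 - 6 = 35
LF(B1) = LS(M) - sum(successors on chain B) = 35 - 25 = 10
LS = LF - duration = 10 - 8 = 2
Total float = LS - ES = 2 - 0 = 2

2


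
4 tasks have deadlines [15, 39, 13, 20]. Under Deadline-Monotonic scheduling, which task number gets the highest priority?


Sort tasks by relative deadline (ascending):
  Task 3: deadline = 13
  Task 1: deadline = 15
  Task 4: deadline = 20
  Task 2: deadline = 39
Priority order (highest first): [3, 1, 4, 2]
Highest priority task = 3

3


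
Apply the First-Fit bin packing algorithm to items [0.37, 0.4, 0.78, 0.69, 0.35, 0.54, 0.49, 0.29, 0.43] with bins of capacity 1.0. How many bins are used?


Place items sequentially using First-Fit:
  Item 0.37 -> new Bin 1
  Item 0.4 -> Bin 1 (now 0.77)
  Item 0.78 -> new Bin 2
  Item 0.69 -> new Bin 3
  Item 0.35 -> new Bin 4
  Item 0.54 -> Bin 4 (now 0.89)
  Item 0.49 -> new Bin 5
  Item 0.29 -> Bin 3 (now 0.98)
  Item 0.43 -> Bin 5 (now 0.92)
Total bins used = 5

5


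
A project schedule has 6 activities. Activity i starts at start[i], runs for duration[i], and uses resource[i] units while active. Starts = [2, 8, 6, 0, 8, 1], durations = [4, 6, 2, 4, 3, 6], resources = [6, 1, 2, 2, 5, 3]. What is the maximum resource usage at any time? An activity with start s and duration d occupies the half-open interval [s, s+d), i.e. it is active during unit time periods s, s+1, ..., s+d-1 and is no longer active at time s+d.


Each activity i is active on [start_i, start_i + duration_i).
Compute total resource usage per time slot:
  t=0: active resources = [2], total = 2
  t=1: active resources = [2, 3], total = 5
  t=2: active resources = [6, 2, 3], total = 11
  t=3: active resources = [6, 2, 3], total = 11
  t=4: active resources = [6, 3], total = 9
  t=5: active resources = [6, 3], total = 9
  t=6: active resources = [2, 3], total = 5
  t=7: active resources = [2], total = 2
  t=8: active resources = [1, 5], total = 6
  t=9: active resources = [1, 5], total = 6
  t=10: active resources = [1, 5], total = 6
  t=11: active resources = [1], total = 1
  t=12: active resources = [1], total = 1
  t=13: active resources = [1], total = 1
Peak resource demand = 11

11


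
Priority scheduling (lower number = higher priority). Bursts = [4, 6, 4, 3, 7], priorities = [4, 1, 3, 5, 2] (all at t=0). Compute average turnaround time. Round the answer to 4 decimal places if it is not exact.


Sort by priority (ascending = highest first):
Order: [(1, 6), (2, 7), (3, 4), (4, 4), (5, 3)]
Completion times:
  Priority 1, burst=6, C=6
  Priority 2, burst=7, C=13
  Priority 3, burst=4, C=17
  Priority 4, burst=4, C=21
  Priority 5, burst=3, C=24
Average turnaround = 81/5 = 16.2

16.2


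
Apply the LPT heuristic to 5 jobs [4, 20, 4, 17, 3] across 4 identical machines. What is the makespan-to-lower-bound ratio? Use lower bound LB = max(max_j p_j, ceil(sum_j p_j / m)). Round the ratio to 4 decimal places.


LPT order: [20, 17, 4, 4, 3]
Machine loads after assignment: [20, 17, 7, 4]
LPT makespan = 20
Lower bound = max(max_job, ceil(total/4)) = max(20, 12) = 20
Ratio = 20 / 20 = 1.0

1.0


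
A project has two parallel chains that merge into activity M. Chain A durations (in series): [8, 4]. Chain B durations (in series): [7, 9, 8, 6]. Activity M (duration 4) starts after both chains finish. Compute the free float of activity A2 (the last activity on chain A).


ES(A2) = sum of predecessors on chain A = 8
EF(A2) = ES + duration = 8 + 4 = 12
Successor of A2 is M. ES(M) = max(sum(A), sum(B)) = max(12, 30) = 30
Free float = ES(successor) - EF(current) = 30 - 12 = 18

18


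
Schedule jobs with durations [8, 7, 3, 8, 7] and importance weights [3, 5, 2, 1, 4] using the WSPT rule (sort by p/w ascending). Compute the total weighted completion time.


Compute p/w ratios and sort ascending (WSPT): [(7, 5), (3, 2), (7, 4), (8, 3), (8, 1)]
Compute weighted completion times:
  Job (p=7,w=5): C=7, w*C=5*7=35
  Job (p=3,w=2): C=10, w*C=2*10=20
  Job (p=7,w=4): C=17, w*C=4*17=68
  Job (p=8,w=3): C=25, w*C=3*25=75
  Job (p=8,w=1): C=33, w*C=1*33=33
Total weighted completion time = 231

231


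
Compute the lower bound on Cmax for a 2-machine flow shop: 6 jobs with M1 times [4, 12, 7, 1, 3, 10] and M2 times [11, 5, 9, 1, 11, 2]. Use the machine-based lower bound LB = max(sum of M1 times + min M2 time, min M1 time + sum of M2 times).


LB1 = sum(M1 times) + min(M2 times) = 37 + 1 = 38
LB2 = min(M1 times) + sum(M2 times) = 1 + 39 = 40
Lower bound = max(LB1, LB2) = max(38, 40) = 40

40


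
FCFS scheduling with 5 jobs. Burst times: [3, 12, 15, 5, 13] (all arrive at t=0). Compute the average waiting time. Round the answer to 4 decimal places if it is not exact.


FCFS order (as given): [3, 12, 15, 5, 13]
Waiting times:
  Job 1: wait = 0
  Job 2: wait = 3
  Job 3: wait = 15
  Job 4: wait = 30
  Job 5: wait = 35
Sum of waiting times = 83
Average waiting time = 83/5 = 16.6

16.6


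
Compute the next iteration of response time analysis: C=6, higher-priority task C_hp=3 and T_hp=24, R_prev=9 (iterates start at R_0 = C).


R_next = C + ceil(R_prev / T_hp) * C_hp
ceil(9 / 24) = ceil(0.375) = 1
Interference = 1 * 3 = 3
R_next = 6 + 3 = 9
R_next = R_prev, so the iteration has converged (response time = 9).

9


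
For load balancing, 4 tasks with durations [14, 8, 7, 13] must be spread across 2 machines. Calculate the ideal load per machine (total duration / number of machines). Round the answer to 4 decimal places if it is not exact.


Total processing time = 14 + 8 + 7 + 13 = 42
Number of machines = 2
Ideal balanced load = 42 / 2 = 21.0

21.0


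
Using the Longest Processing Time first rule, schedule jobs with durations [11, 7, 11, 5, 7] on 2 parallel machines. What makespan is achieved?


Sort jobs in decreasing order (LPT): [11, 11, 7, 7, 5]
Assign each job to the least loaded machine:
  Machine 1: jobs [11, 7, 5], load = 23
  Machine 2: jobs [11, 7], load = 18
Makespan = max load = 23

23


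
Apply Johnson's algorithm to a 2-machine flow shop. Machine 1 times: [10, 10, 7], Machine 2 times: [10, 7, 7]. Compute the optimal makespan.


Apply Johnson's rule:
  Group 1 (a <= b): [(3, 7, 7), (1, 10, 10)]
  Group 2 (a > b): [(2, 10, 7)]
Optimal job order: [3, 1, 2]
Schedule:
  Job 3: M1 done at 7, M2 done at 14
  Job 1: M1 done at 17, M2 done at 27
  Job 2: M1 done at 27, M2 done at 34
Makespan = 34

34


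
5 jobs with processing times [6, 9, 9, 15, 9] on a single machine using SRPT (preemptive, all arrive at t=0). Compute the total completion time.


Since all jobs arrive at t=0, SRPT equals SPT ordering.
SPT order: [6, 9, 9, 9, 15]
Completion times:
  Job 1: p=6, C=6
  Job 2: p=9, C=15
  Job 3: p=9, C=24
  Job 4: p=9, C=33
  Job 5: p=15, C=48
Total completion time = 6 + 15 + 24 + 33 + 48 = 126

126


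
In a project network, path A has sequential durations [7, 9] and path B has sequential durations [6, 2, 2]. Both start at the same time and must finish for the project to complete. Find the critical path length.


Path A total = 7 + 9 = 16
Path B total = 6 + 2 + 2 = 10
Critical path = longest path = max(16, 10) = 16

16


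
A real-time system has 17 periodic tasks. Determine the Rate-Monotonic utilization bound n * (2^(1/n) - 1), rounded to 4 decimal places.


Compute 2^(1/17) = 1.0416160107
Subtract 1: 1.0416160107 - 1 = 0.0416160107
Multiply by n: 17 * 0.0416160107 = 0.7074721819
Round to 4 dp: 0.7075

0.7075


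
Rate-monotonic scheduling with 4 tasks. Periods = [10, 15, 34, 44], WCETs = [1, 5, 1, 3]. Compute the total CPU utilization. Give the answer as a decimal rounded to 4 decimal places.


Compute individual utilizations (exact fractions):
  Task 1: C/T = 1/10 (approx. 0.1)
  Task 2: C/T = 5/15 = 1/3 (approx. 0.3333)
  Task 3: C/T = 1/34 (approx. 0.0294)
  Task 4: C/T = 3/44 (approx. 0.0682)
Total utilization U = 1/10 + 1/3 + 1/34 + 3/44 = 5957/11220
Rounded to 4 decimal places: U = 0.5309
RM (Liu & Layland) bound for 4 tasks = 0.756828; compare with U = 5957/11220 (approx. 0.530927)
U <= bound, so schedulable by RM sufficient condition.

0.5309


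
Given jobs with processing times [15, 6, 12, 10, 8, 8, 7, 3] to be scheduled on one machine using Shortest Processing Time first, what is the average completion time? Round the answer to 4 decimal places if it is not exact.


Sort jobs by processing time (SPT order): [3, 6, 7, 8, 8, 10, 12, 15]
Compute completion times sequentially:
  Job 1: processing = 3, completes at 3
  Job 2: processing = 6, completes at 9
  Job 3: processing = 7, completes at 16
  Job 4: processing = 8, completes at 24
  Job 5: processing = 8, completes at 32
  Job 6: processing = 10, completes at 42
  Job 7: processing = 12, completes at 54
  Job 8: processing = 15, completes at 69
Sum of completion times = 249
Average completion time = 249/8 = 31.125

31.125


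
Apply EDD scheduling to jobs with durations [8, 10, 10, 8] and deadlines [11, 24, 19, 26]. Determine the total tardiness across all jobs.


Sort by due date (EDD order): [(8, 11), (10, 19), (10, 24), (8, 26)]
Compute completion times and tardiness:
  Job 1: p=8, d=11, C=8, tardiness=max(0,8-11)=0
  Job 2: p=10, d=19, C=18, tardiness=max(0,18-19)=0
  Job 3: p=10, d=24, C=28, tardiness=max(0,28-24)=4
  Job 4: p=8, d=26, C=36, tardiness=max(0,36-26)=10
Total tardiness = 14

14


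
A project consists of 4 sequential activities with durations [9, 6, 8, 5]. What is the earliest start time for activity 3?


Activity 3 starts after activities 1 through 2 complete.
Predecessor durations: [9, 6]
ES = 9 + 6 = 15

15


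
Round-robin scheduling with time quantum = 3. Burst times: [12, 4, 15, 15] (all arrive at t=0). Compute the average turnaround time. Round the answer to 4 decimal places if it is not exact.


Time quantum = 3
Execution trace:
  J1 runs 3 units, time = 3
  J2 runs 3 units, time = 6
  J3 runs 3 units, time = 9
  J4 runs 3 units, time = 12
  J1 runs 3 units, time = 15
  J2 runs 1 units, time = 16
  J3 runs 3 units, time = 19
  J4 runs 3 units, time = 22
  J1 runs 3 units, time = 25
  J3 runs 3 units, time = 28
  J4 runs 3 units, time = 31
  J1 runs 3 units, time = 34
  J3 runs 3 units, time = 37
  J4 runs 3 units, time = 40
  J3 runs 3 units, time = 43
  J4 runs 3 units, time = 46
Finish times: [34, 16, 43, 46]
Average turnaround = 139/4 = 34.75

34.75


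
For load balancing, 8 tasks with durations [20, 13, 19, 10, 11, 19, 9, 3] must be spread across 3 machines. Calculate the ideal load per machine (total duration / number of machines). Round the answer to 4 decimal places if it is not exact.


Total processing time = 20 + 13 + 19 + 10 + 11 + 19 + 9 + 3 = 104
Number of machines = 3
Ideal balanced load = 104 / 3 = 34.6667

34.6667


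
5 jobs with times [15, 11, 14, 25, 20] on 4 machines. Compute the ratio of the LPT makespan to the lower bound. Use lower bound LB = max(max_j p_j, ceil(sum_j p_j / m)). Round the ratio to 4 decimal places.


LPT order: [25, 20, 15, 14, 11]
Machine loads after assignment: [25, 20, 15, 25]
LPT makespan = 25
Lower bound = max(max_job, ceil(total/4)) = max(25, 22) = 25
Ratio = 25 / 25 = 1.0

1.0


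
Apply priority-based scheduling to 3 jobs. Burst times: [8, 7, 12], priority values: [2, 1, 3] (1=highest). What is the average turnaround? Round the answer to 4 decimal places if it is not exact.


Sort by priority (ascending = highest first):
Order: [(1, 7), (2, 8), (3, 12)]
Completion times:
  Priority 1, burst=7, C=7
  Priority 2, burst=8, C=15
  Priority 3, burst=12, C=27
Average turnaround = 49/3 = 16.3333

16.3333


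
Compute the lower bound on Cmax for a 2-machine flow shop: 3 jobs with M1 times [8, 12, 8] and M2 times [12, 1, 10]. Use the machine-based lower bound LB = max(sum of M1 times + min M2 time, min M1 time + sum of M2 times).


LB1 = sum(M1 times) + min(M2 times) = 28 + 1 = 29
LB2 = min(M1 times) + sum(M2 times) = 8 + 23 = 31
Lower bound = max(LB1, LB2) = max(29, 31) = 31

31


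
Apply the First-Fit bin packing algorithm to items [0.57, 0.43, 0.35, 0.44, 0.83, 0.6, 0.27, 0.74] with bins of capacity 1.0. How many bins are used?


Place items sequentially using First-Fit:
  Item 0.57 -> new Bin 1
  Item 0.43 -> Bin 1 (now 1.0)
  Item 0.35 -> new Bin 2
  Item 0.44 -> Bin 2 (now 0.79)
  Item 0.83 -> new Bin 3
  Item 0.6 -> new Bin 4
  Item 0.27 -> Bin 4 (now 0.87)
  Item 0.74 -> new Bin 5
Total bins used = 5

5


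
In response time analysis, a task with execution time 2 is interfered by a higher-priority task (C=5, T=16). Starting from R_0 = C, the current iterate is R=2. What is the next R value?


R_next = C + ceil(R_prev / T_hp) * C_hp
ceil(2 / 16) = ceil(0.125) = 1
Interference = 1 * 5 = 5
R_next = 2 + 5 = 7

7


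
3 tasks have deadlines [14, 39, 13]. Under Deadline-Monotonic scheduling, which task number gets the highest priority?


Sort tasks by relative deadline (ascending):
  Task 3: deadline = 13
  Task 1: deadline = 14
  Task 2: deadline = 39
Priority order (highest first): [3, 1, 2]
Highest priority task = 3

3


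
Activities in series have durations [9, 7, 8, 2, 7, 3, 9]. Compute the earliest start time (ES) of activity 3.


Activity 3 starts after activities 1 through 2 complete.
Predecessor durations: [9, 7]
ES = 9 + 7 = 16

16


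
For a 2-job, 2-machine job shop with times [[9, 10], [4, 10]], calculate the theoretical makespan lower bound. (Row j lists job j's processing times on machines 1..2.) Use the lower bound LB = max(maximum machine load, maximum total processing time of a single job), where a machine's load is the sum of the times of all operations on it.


Machine loads:
  Machine 1: 9 + 4 = 13
  Machine 2: 10 + 10 = 20
Max machine load = 20
Job totals:
  Job 1: 19
  Job 2: 14
Max job total = 19
Lower bound = max(20, 19) = 20

20


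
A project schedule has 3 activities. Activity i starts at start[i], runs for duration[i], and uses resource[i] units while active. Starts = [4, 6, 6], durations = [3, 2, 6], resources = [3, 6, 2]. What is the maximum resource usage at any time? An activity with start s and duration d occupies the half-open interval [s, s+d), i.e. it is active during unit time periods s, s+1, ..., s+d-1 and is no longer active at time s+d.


Each activity i is active on [start_i, start_i + duration_i).
Compute total resource usage per time slot:
  t=0: active resources = [], total = 0
  t=1: active resources = [], total = 0
  t=2: active resources = [], total = 0
  t=3: active resources = [], total = 0
  t=4: active resources = [3], total = 3
  t=5: active resources = [3], total = 3
  t=6: active resources = [3, 6, 2], total = 11
  t=7: active resources = [6, 2], total = 8
  t=8: active resources = [2], total = 2
  t=9: active resources = [2], total = 2
  t=10: active resources = [2], total = 2
  t=11: active resources = [2], total = 2
Peak resource demand = 11

11


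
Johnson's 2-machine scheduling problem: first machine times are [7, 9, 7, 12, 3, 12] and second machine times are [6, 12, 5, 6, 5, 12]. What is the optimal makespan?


Apply Johnson's rule:
  Group 1 (a <= b): [(5, 3, 5), (2, 9, 12), (6, 12, 12)]
  Group 2 (a > b): [(1, 7, 6), (4, 12, 6), (3, 7, 5)]
Optimal job order: [5, 2, 6, 1, 4, 3]
Schedule:
  Job 5: M1 done at 3, M2 done at 8
  Job 2: M1 done at 12, M2 done at 24
  Job 6: M1 done at 24, M2 done at 36
  Job 1: M1 done at 31, M2 done at 42
  Job 4: M1 done at 43, M2 done at 49
  Job 3: M1 done at 50, M2 done at 55
Makespan = 55

55


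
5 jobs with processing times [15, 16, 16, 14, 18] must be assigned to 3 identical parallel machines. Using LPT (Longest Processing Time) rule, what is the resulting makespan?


Sort jobs in decreasing order (LPT): [18, 16, 16, 15, 14]
Assign each job to the least loaded machine:
  Machine 1: jobs [18], load = 18
  Machine 2: jobs [16, 15], load = 31
  Machine 3: jobs [16, 14], load = 30
Makespan = max load = 31

31


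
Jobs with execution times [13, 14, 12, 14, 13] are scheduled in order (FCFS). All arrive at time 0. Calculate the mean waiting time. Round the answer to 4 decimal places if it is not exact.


FCFS order (as given): [13, 14, 12, 14, 13]
Waiting times:
  Job 1: wait = 0
  Job 2: wait = 13
  Job 3: wait = 27
  Job 4: wait = 39
  Job 5: wait = 53
Sum of waiting times = 132
Average waiting time = 132/5 = 26.4

26.4


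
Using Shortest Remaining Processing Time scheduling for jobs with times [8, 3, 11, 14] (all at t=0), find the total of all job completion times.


Since all jobs arrive at t=0, SRPT equals SPT ordering.
SPT order: [3, 8, 11, 14]
Completion times:
  Job 1: p=3, C=3
  Job 2: p=8, C=11
  Job 3: p=11, C=22
  Job 4: p=14, C=36
Total completion time = 3 + 11 + 22 + 36 = 72

72


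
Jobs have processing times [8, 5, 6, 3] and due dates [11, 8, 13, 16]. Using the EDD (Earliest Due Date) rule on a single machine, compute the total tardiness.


Sort by due date (EDD order): [(5, 8), (8, 11), (6, 13), (3, 16)]
Compute completion times and tardiness:
  Job 1: p=5, d=8, C=5, tardiness=max(0,5-8)=0
  Job 2: p=8, d=11, C=13, tardiness=max(0,13-11)=2
  Job 3: p=6, d=13, C=19, tardiness=max(0,19-13)=6
  Job 4: p=3, d=16, C=22, tardiness=max(0,22-16)=6
Total tardiness = 14

14


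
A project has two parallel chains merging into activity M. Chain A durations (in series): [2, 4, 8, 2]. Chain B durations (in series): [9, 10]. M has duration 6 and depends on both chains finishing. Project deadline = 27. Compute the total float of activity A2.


Forward pass: ES(A2) = sum of predecessors on chain A = 2
EF = ES + duration = 2 + 4 = 6
Backward pass: LF(M) = deadline = 27; LS(M) = 27 - 6 = 21
LF(A2) = LS(M) - sum(successors on chain A) = 21 - 10 = 11
LS = LF - duration = 11 - 4 = 7
Total float = LS - ES = 7 - 2 = 5

5


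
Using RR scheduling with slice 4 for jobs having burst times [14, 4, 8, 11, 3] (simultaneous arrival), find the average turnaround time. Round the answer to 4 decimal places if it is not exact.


Time quantum = 4
Execution trace:
  J1 runs 4 units, time = 4
  J2 runs 4 units, time = 8
  J3 runs 4 units, time = 12
  J4 runs 4 units, time = 16
  J5 runs 3 units, time = 19
  J1 runs 4 units, time = 23
  J3 runs 4 units, time = 27
  J4 runs 4 units, time = 31
  J1 runs 4 units, time = 35
  J4 runs 3 units, time = 38
  J1 runs 2 units, time = 40
Finish times: [40, 8, 27, 38, 19]
Average turnaround = 132/5 = 26.4

26.4


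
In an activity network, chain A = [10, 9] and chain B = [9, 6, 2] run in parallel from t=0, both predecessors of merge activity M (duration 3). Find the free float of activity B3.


ES(B3) = sum of predecessors on chain B = 15
EF(B3) = ES + duration = 15 + 2 = 17
Successor of B3 is M. ES(M) = max(sum(A), sum(B)) = max(19, 17) = 19
Free float = ES(successor) - EF(current) = 19 - 17 = 2

2


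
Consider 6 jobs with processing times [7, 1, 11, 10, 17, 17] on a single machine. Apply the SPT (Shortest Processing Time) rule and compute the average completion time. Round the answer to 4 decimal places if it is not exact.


Sort jobs by processing time (SPT order): [1, 7, 10, 11, 17, 17]
Compute completion times sequentially:
  Job 1: processing = 1, completes at 1
  Job 2: processing = 7, completes at 8
  Job 3: processing = 10, completes at 18
  Job 4: processing = 11, completes at 29
  Job 5: processing = 17, completes at 46
  Job 6: processing = 17, completes at 63
Sum of completion times = 165
Average completion time = 165/6 = 27.5

27.5


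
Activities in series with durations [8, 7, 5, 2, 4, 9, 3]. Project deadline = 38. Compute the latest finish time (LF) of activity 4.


LF(activity 4) = deadline - sum of successor durations
Successors: activities 5 through 7 with durations [4, 9, 3]
Sum of successor durations = 16
LF = 38 - 16 = 22

22


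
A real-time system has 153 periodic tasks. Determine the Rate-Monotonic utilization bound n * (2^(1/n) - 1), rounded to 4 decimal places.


Compute 2^(1/153) = 1.0045406514
Subtract 1: 1.0045406514 - 1 = 0.0045406514
Multiply by n: 153 * 0.0045406514 = 0.6947196642
Round to 4 dp: 0.6947

0.6947


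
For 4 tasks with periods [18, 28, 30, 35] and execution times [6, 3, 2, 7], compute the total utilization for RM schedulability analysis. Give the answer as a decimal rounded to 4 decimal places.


Compute individual utilizations (exact fractions):
  Task 1: C/T = 6/18 = 1/3 (approx. 0.3333)
  Task 2: C/T = 3/28 (approx. 0.1071)
  Task 3: C/T = 2/30 = 1/15 (approx. 0.0667)
  Task 4: C/T = 7/35 = 1/5 (approx. 0.2)
Total utilization U = 1/3 + 3/28 + 1/15 + 1/5 = 99/140
Rounded to 4 decimal places: U = 0.7071
RM (Liu & Layland) bound for 4 tasks = 0.756828; compare with U = 99/140 (approx. 0.707143)
U <= bound, so schedulable by RM sufficient condition.

0.7071


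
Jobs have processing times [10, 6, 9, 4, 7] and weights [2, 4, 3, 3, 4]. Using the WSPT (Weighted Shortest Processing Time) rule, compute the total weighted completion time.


Compute p/w ratios and sort ascending (WSPT): [(4, 3), (6, 4), (7, 4), (9, 3), (10, 2)]
Compute weighted completion times:
  Job (p=4,w=3): C=4, w*C=3*4=12
  Job (p=6,w=4): C=10, w*C=4*10=40
  Job (p=7,w=4): C=17, w*C=4*17=68
  Job (p=9,w=3): C=26, w*C=3*26=78
  Job (p=10,w=2): C=36, w*C=2*36=72
Total weighted completion time = 270

270


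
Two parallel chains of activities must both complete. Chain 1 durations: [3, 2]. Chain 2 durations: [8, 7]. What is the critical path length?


Path A total = 3 + 2 = 5
Path B total = 8 + 7 = 15
Critical path = longest path = max(5, 15) = 15

15


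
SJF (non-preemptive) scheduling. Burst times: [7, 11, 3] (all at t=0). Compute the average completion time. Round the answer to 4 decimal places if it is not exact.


SJF order (ascending): [3, 7, 11]
Completion times:
  Job 1: burst=3, C=3
  Job 2: burst=7, C=10
  Job 3: burst=11, C=21
Average completion = 34/3 = 11.3333

11.3333


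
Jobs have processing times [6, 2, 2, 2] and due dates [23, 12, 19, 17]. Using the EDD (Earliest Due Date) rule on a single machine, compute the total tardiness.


Sort by due date (EDD order): [(2, 12), (2, 17), (2, 19), (6, 23)]
Compute completion times and tardiness:
  Job 1: p=2, d=12, C=2, tardiness=max(0,2-12)=0
  Job 2: p=2, d=17, C=4, tardiness=max(0,4-17)=0
  Job 3: p=2, d=19, C=6, tardiness=max(0,6-19)=0
  Job 4: p=6, d=23, C=12, tardiness=max(0,12-23)=0
Total tardiness = 0

0


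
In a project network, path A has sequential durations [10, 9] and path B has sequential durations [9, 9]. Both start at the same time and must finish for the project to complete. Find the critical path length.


Path A total = 10 + 9 = 19
Path B total = 9 + 9 = 18
Critical path = longest path = max(19, 18) = 19

19


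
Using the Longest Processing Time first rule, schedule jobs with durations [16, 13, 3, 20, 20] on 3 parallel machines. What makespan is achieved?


Sort jobs in decreasing order (LPT): [20, 20, 16, 13, 3]
Assign each job to the least loaded machine:
  Machine 1: jobs [20, 3], load = 23
  Machine 2: jobs [20], load = 20
  Machine 3: jobs [16, 13], load = 29
Makespan = max load = 29

29


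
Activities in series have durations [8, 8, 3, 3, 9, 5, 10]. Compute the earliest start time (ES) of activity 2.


Activity 2 starts after activities 1 through 1 complete.
Predecessor durations: [8]
ES = 8 = 8

8


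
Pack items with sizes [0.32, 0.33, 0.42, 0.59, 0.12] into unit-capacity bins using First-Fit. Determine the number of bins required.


Place items sequentially using First-Fit:
  Item 0.32 -> new Bin 1
  Item 0.33 -> Bin 1 (now 0.65)
  Item 0.42 -> new Bin 2
  Item 0.59 -> new Bin 3
  Item 0.12 -> Bin 1 (now 0.77)
Total bins used = 3

3


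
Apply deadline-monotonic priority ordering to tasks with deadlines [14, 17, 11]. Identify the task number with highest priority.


Sort tasks by relative deadline (ascending):
  Task 3: deadline = 11
  Task 1: deadline = 14
  Task 2: deadline = 17
Priority order (highest first): [3, 1, 2]
Highest priority task = 3

3


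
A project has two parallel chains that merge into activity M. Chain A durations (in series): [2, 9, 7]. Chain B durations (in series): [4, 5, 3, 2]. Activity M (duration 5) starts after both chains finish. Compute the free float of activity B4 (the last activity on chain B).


ES(B4) = sum of predecessors on chain B = 12
EF(B4) = ES + duration = 12 + 2 = 14
Successor of B4 is M. ES(M) = max(sum(A), sum(B)) = max(18, 14) = 18
Free float = ES(successor) - EF(current) = 18 - 14 = 4

4


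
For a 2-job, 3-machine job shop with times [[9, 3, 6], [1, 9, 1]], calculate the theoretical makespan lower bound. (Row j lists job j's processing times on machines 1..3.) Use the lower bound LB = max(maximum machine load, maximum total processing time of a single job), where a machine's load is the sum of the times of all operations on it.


Machine loads:
  Machine 1: 9 + 1 = 10
  Machine 2: 3 + 9 = 12
  Machine 3: 6 + 1 = 7
Max machine load = 12
Job totals:
  Job 1: 18
  Job 2: 11
Max job total = 18
Lower bound = max(12, 18) = 18

18


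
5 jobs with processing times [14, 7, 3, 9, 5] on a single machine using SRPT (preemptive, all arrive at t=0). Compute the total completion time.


Since all jobs arrive at t=0, SRPT equals SPT ordering.
SPT order: [3, 5, 7, 9, 14]
Completion times:
  Job 1: p=3, C=3
  Job 2: p=5, C=8
  Job 3: p=7, C=15
  Job 4: p=9, C=24
  Job 5: p=14, C=38
Total completion time = 3 + 8 + 15 + 24 + 38 = 88

88


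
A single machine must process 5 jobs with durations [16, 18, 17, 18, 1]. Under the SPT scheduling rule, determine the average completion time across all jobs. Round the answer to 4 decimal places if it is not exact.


Sort jobs by processing time (SPT order): [1, 16, 17, 18, 18]
Compute completion times sequentially:
  Job 1: processing = 1, completes at 1
  Job 2: processing = 16, completes at 17
  Job 3: processing = 17, completes at 34
  Job 4: processing = 18, completes at 52
  Job 5: processing = 18, completes at 70
Sum of completion times = 174
Average completion time = 174/5 = 34.8

34.8
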